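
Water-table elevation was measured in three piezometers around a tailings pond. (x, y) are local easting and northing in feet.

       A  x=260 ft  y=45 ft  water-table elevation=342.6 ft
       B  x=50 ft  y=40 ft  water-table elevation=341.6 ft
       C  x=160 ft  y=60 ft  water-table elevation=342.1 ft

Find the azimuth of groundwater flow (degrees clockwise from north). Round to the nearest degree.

Differences from A: to B (Δx, Δy, Δh) = (-210, -5, -1.0); to C = (-100, 15, -0.5).
Solve a·Δx + b·Δy = Δh: det = (-210)·15 − (-100)·(-5) = -3650.
∂h/∂x = [(-1.0)·15 − (-0.5)·(-5)] / -3650 = +0.004795
∂h/∂y = [(-210)·(-0.5) − (-100)·(-1.0)] / -3650 = -0.001370
Flow direction (−∇h) has components (-0.004795 E, +0.001370 N).
Azimuth = atan2(E, N) = atan2(-0.004795, +0.001370) = 285.9° ≈ 286°.

286°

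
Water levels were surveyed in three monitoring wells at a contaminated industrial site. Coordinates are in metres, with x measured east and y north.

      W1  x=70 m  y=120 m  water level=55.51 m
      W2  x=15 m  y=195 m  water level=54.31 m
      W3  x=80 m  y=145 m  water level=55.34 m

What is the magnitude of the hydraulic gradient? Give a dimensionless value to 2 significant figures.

Differences from W1: to W2 (Δx, Δy, Δh) = (-55, 75, -1.20); to W3 = (10, 25, -0.17).
Solve a·Δx + b·Δy = Δh: det = (-55)·25 − 10·75 = -2125.
∂h/∂x = [(-1.20)·25 − (-0.17)·75] / -2125 = +0.008118
∂h/∂y = [(-55)·(-0.17) − 10·(-1.20)] / -2125 = -0.01005
|∇h| = √(0.008118² + -0.01005²) = 0.01292

0.013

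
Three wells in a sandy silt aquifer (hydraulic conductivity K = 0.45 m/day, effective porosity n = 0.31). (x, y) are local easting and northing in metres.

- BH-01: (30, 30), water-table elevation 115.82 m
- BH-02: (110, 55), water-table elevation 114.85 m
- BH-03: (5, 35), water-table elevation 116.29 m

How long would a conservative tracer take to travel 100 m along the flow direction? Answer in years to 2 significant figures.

9.1 years

Three-point gradient (reference BH-01): Δ to BH-02 = (80, 25, -0.97), Δ to BH-03 = (-25, 5, +0.47).
∂h/∂x = -0.01620, ∂h/∂y = +0.01302 (det = 1025).
|∇h| = √(-0.01620² + 0.01302²) = 0.02078
Seepage velocity v = K·i/n = 0.45 × 0.02078 / 0.31 = 0.03016 m/day.
t = 100 / 0.03016 = 3316 days = 9.08 years.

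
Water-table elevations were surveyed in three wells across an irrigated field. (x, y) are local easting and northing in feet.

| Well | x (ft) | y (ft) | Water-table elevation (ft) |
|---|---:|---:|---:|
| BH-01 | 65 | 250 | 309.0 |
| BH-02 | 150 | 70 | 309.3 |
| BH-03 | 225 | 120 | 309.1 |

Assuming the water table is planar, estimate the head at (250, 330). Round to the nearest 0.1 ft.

Taking BH-01 as reference: BH-02−BH-01 = (85, -180, +0.3); BH-03−BH-01 = (160, -130, +0.1).
Determinant of the coordinate differences = 85·(-130) − 160·(-180) = 17750.
∂h/∂x = [(+0.3)·(-130) − (+0.1)·(-180)] / 17750 = -0.001183
∂h/∂y = [85·(+0.1) − 160·(+0.3)] / 17750 = -0.002225
h(250, 330) = 309.0 + (-0.001183)·(185) + (-0.002225)·(80) = 309.0 -0.219 -0.178 = 308.603 ft.

308.6 ft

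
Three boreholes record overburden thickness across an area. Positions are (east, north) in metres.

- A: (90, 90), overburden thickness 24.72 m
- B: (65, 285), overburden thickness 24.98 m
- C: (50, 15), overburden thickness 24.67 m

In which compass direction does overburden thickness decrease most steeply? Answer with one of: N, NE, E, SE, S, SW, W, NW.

With d = a·x + b·y + c and A as origin, the differences give:
  (-25)·a + 195·b = +0.26
  (-40)·a + (-75)·b = -0.05
Eliminate b (×(-75) and ×195, subtract): 9675·a = -9.750 → a = ∂d/∂x = -0.001008
Back-substitute: b = ∂d/∂y = +0.001204.
Steepest decrease is along −∇f = (+0.001008 E, -0.001204 N) → southeast.

SE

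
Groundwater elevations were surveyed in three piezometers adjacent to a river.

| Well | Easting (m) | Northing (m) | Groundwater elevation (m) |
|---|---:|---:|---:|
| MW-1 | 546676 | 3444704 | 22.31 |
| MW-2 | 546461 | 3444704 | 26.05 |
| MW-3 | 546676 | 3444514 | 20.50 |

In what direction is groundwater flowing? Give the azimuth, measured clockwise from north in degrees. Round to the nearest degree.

119°

∂h/∂x = (26.05 − 22.31) / (546461 − 546676) = -0.01740
∂h/∂y = (20.50 − 22.31) / (3444514 − 3444704) = +0.009526
Flow direction (−∇h) has components (+0.01740 E, -0.009526 N).
Azimuth = atan2(E, N) = atan2(+0.01740, -0.009526) = 118.7° ≈ 119°.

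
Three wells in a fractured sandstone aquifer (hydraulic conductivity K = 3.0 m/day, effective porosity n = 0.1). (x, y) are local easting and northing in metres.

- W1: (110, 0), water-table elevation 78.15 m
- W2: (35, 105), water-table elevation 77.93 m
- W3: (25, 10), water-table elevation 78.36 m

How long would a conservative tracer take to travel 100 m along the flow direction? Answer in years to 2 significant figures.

Differences from W1: to W2 (Δx, Δy, Δh) = (-75, 105, -0.22); to W3 = (-85, 10, +0.21).
Solve a·Δx + b·Δy = Δh: det = (-75)·10 − (-85)·105 = 8175.
∂h/∂x = [(-0.22)·10 − (+0.21)·105] / 8175 = -0.002966
∂h/∂y = [(-75)·(+0.21) − (-85)·(-0.22)] / 8175 = -0.004214
|∇h| = √(-0.002966² + -0.004214²) = 0.005153
Seepage velocity v = K·i/n = 3.0 × 0.005153 / 0.1 = 0.1546 m/day.
t = 100 / 0.1546 = 646.8 days = 1.77 years.

1.8 years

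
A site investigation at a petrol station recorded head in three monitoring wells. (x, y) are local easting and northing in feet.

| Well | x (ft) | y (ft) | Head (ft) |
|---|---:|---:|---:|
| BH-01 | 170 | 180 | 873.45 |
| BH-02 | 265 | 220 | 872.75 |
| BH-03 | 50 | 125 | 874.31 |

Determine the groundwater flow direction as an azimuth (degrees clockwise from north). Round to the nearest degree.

119°

With h = a·x + b·y + c and BH-01 as origin, the differences give:
  95·a + 40·b = -0.70
  (-120)·a + (-55)·b = +0.86
Eliminate b (×(-55) and ×40, subtract): -425·a = 4.100 → a = ∂h/∂x = -0.009647
Back-substitute: b = ∂h/∂y = +0.005412.
Flow direction (−∇h) has components (+0.009647 E, -0.005412 N).
Azimuth = atan2(E, N) = atan2(+0.009647, -0.005412) = 119.3° ≈ 119°.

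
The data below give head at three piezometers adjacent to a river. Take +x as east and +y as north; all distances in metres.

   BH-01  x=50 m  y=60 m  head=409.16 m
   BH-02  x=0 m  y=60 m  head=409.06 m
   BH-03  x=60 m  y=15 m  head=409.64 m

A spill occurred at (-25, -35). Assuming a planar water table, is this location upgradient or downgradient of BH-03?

Taking BH-01 as reference: BH-02−BH-01 = (-50, 0, -0.10); BH-03−BH-01 = (10, -45, +0.48).
Solve a·Δx + b·Δy = Δh: det = (-50)·(-45) − 10·0 = 2250.
∂h/∂x = [(-0.10)·(-45) − (+0.48)·0] / 2250 = +0.002000
∂h/∂y = [(-50)·(+0.48) − 10·(-0.10)] / 2250 = -0.01022
Head at (-25, -35) = 409.16 + (+0.002000)·(-75) + (-0.01022)·(-95) = 409.98 m.
That is higher than the 409.64 m at BH-03, so the point is upgradient.

upgradient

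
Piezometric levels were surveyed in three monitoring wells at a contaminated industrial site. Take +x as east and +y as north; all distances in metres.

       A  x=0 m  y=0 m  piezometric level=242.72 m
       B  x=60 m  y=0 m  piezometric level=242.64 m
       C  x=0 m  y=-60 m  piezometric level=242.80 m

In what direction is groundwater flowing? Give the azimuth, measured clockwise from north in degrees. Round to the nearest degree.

∂h/∂x = (242.64 − 242.72) / (60 − 0) = -0.001333
∂h/∂y = (242.80 − 242.72) / (-60 − 0) = -0.001333
Flow direction (−∇h) has components (+0.001333 E, +0.001333 N).
Azimuth = atan2(E, N) = atan2(+0.001333, +0.001333) = 45.0° ≈ 045°.

045°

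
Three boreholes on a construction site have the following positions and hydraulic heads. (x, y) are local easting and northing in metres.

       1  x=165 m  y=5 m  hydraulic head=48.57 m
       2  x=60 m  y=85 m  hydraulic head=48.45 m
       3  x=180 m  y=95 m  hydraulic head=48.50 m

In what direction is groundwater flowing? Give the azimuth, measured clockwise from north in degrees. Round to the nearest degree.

330°

Taking 1 as reference: 2−1 = (-105, 80, -0.12); 3−1 = (15, 90, -0.07).
Solve a·Δx + b·Δy = Δh: det = (-105)·90 − 15·80 = -10650.
∂h/∂x = [(-0.12)·90 − (-0.07)·80] / -10650 = +0.0004883
∂h/∂y = [(-105)·(-0.07) − 15·(-0.12)] / -10650 = -0.0008592
Flow direction (−∇h) has components (-0.0004883 E, +0.0008592 N).
Azimuth = atan2(E, N) = atan2(-0.0004883, +0.0008592) = 330.4° ≈ 330°.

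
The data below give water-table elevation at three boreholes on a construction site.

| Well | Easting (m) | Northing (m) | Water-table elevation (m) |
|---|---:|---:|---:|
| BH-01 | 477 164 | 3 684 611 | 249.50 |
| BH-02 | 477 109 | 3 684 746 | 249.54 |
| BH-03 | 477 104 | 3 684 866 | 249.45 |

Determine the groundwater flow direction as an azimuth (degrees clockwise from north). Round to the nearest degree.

073°

Differences from BH-01: to BH-02 (Δx, Δy, Δh) = (-55, 135, +0.04); to BH-03 = (-60, 255, -0.05).
Determinant of the coordinate differences = (-55)·255 − (-60)·135 = -5925.
∂h/∂x = [(+0.04)·255 − (-0.05)·135] / -5925 = -0.002861
∂h/∂y = [(-55)·(-0.05) − (-60)·(+0.04)] / -5925 = -0.0008692
Flow direction (−∇h) has components (+0.002861 E, +0.0008692 N).
Azimuth = atan2(E, N) = atan2(+0.002861, +0.0008692) = 73.1° ≈ 073°.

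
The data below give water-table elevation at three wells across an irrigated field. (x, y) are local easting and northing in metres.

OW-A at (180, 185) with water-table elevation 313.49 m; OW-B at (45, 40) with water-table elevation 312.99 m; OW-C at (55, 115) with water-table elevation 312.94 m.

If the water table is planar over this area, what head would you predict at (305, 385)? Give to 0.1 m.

With h = a·x + b·y + c and OW-A as origin, the differences give:
  (-135)·a + (-145)·b = -0.50
  (-125)·a + (-70)·b = -0.55
Eliminate b (×(-70) and ×(-145), subtract): -8675·a = -44.750 → a = ∂h/∂x = +0.005159
Back-substitute: b = ∂h/∂y = -0.001354.
h(305, 385) = 313.49 + (+0.005159)·(125) + (-0.001354)·(200) = 313.49 +0.645 -0.271 = 313.864 m.

313.9 m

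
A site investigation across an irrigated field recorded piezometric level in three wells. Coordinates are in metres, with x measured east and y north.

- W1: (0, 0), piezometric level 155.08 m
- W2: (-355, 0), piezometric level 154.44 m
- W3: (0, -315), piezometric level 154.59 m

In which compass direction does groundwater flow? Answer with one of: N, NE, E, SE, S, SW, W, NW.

∂h/∂x = (154.44 − 155.08) / (-355 − 0) = +0.001803
∂h/∂y = (154.59 − 155.08) / (-315 − 0) = +0.001556
Flow = −∇h = (-0.001803 east, -0.001556 north), which points southwest.

SW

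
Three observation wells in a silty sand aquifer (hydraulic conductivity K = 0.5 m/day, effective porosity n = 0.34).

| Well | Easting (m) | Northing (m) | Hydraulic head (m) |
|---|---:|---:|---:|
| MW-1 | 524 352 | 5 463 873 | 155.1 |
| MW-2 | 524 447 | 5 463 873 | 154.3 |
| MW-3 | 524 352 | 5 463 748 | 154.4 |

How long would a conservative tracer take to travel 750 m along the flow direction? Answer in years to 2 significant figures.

140 years

∂h/∂x = (154.3 − 155.1) / (524447 − 524352) = -0.008421
∂h/∂y = (154.4 − 155.1) / (5463748 − 5463873) = +0.005600
|∇h| = √(-0.008421² + 0.005600²) = 0.01011
Seepage velocity v = K·i/n = 0.5 × 0.01011 / 0.34 = 0.01487 m/day.
t = 750 / 0.01487 = 5.044e+04 days = 138 years.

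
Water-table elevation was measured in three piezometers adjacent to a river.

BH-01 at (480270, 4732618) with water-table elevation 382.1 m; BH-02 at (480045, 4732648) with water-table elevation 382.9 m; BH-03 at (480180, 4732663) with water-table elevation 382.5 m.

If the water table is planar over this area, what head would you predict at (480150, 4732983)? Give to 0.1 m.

383.4 m

Differences from BH-01: to BH-02 (Δx, Δy, Δh) = (-225, 30, +0.8); to BH-03 = (-90, 45, +0.4).
Determinant of the coordinate differences = (-225)·45 − (-90)·30 = -7425.
∂h/∂x = [(+0.8)·45 − (+0.4)·30] / -7425 = -0.003232
∂h/∂y = [(-225)·(+0.4) − (-90)·(+0.8)] / -7425 = +0.002424
h(480150, 4732983) = 382.1 + (-0.003232)·(-120) + (+0.002424)·(365) = 382.1 +0.388 +0.885 = 383.373 m.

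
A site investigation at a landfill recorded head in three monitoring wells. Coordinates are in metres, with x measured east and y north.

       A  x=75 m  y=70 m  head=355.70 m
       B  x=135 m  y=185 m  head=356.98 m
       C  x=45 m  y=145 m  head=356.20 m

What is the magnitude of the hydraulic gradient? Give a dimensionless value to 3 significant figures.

With h = a·x + b·y + c and A as origin, the differences give:
  60·a + 115·b = +1.28
  (-30)·a + 75·b = +0.50
Eliminate b (×75 and ×115, subtract): 7950·a = 38.500 → a = ∂h/∂x = +0.004843
Back-substitute: b = ∂h/∂y = +0.008604.
|∇h| = √(0.004843² + 0.008604²) = 0.009873

0.00987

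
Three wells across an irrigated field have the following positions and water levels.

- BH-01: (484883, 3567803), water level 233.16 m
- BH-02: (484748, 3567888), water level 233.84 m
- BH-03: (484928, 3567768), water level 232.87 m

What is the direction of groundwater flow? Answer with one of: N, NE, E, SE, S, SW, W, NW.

S

Differences from BH-01: to BH-02 (Δx, Δy, Δh) = (-135, 85, +0.68); to BH-03 = (45, -35, -0.29).
Solve a·Δx + b·Δy = Δh: det = (-135)·(-35) − 45·85 = 900.
∂h/∂x = [(+0.68)·(-35) − (-0.29)·85] / 900 = +0.0009444
∂h/∂y = [(-135)·(-0.29) − 45·(+0.68)] / 900 = +0.009500
Flow = −∇h = (-0.0009444 east, -0.009500 north), which points south.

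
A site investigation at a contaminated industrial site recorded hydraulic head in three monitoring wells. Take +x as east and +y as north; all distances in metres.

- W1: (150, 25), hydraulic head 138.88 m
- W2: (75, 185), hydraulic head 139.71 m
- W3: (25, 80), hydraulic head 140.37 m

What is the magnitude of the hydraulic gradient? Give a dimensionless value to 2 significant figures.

Differences from W1: to W2 (Δx, Δy, Δh) = (-75, 160, +0.83); to W3 = (-125, 55, +1.49).
Determinant of the coordinate differences = (-75)·55 − (-125)·160 = 15875.
∂h/∂x = [(+0.83)·55 − (+1.49)·160] / 15875 = -0.01214
∂h/∂y = [(-75)·(+1.49) − (-125)·(+0.83)] / 15875 = -0.0005039
|∇h| = √(-0.01214² + -0.0005039²) = 0.01215

0.012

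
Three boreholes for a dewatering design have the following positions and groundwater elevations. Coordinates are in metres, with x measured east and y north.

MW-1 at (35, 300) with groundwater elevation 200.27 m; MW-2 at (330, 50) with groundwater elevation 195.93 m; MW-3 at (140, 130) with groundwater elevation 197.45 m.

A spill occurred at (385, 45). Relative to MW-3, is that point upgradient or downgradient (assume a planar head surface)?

downgradient

Taking MW-1 as reference: MW-2−MW-1 = (295, -250, -4.34); MW-3−MW-1 = (105, -170, -2.82).
Determinant of the coordinate differences = 295·(-170) − 105·(-250) = -23900.
∂h/∂x = [(-4.34)·(-170) − (-2.82)·(-250)] / -23900 = -0.001372
∂h/∂y = [295·(-2.82) − 105·(-4.34)] / -23900 = +0.01574
Head at (385, 45) = 200.27 + (-0.001372)·(350) + (+0.01574)·(-255) = 195.78 m.
That is lower than the 197.45 m at MW-3, so the point is downgradient.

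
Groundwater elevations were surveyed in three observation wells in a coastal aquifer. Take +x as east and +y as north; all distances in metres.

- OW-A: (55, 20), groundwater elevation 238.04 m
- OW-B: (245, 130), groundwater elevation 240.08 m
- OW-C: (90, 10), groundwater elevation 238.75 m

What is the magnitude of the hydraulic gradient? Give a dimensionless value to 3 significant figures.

Differences from OW-A: to OW-B (Δx, Δy, Δh) = (190, 110, +2.04); to OW-C = (35, -10, +0.71).
Solve a·Δx + b·Δy = Δh: det = 190·(-10) − 35·110 = -5750.
∂h/∂x = [(+2.04)·(-10) − (+0.71)·110] / -5750 = +0.01713
∂h/∂y = [190·(+0.71) − 35·(+2.04)] / -5750 = -0.01104
|∇h| = √(0.01713² + -0.01104²) = 0.02038

0.0204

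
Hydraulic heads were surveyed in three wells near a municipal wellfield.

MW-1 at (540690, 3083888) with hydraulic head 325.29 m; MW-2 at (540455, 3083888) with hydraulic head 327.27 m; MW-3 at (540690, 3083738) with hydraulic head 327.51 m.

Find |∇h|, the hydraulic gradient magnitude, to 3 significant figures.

∂h/∂x = (327.27 − 325.29) / (540455 − 540690) = -0.008426
∂h/∂y = (327.51 − 325.29) / (3083738 − 3083888) = -0.01480
|∇h| = √(-0.008426² + -0.01480²) = 0.01703

0.0170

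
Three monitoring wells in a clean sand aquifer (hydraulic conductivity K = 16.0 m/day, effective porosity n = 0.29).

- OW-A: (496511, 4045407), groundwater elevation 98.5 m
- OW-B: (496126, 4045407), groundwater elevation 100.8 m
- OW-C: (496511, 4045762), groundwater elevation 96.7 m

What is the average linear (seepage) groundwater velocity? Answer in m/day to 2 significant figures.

∂h/∂x = (100.8 − 98.5) / (496126 − 496511) = -0.005974
∂h/∂y = (96.7 − 98.5) / (4045762 − 4045407) = -0.005070
|∇h| = √(-0.005974² + -0.005070²) = 0.007835
Seepage velocity v = K·i/n = 16.0 × 0.007835 / 0.29 = 0.4323 m/day.

0.43 m/day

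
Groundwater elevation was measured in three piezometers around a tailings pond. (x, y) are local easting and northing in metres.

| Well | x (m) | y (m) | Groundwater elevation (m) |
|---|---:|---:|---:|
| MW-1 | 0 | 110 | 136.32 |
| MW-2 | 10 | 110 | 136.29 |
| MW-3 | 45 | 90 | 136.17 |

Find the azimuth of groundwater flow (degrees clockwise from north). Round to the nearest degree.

104°

Differences from MW-1: to MW-2 (Δx, Δy, Δh) = (10, 0, -0.03); to MW-3 = (45, -20, -0.15).
Solve a·Δx + b·Δy = Δh: det = 10·(-20) − 45·0 = -200.
∂h/∂x = [(-0.03)·(-20) − (-0.15)·0] / -200 = -0.003000
∂h/∂y = [10·(-0.15) − 45·(-0.03)] / -200 = +0.0007500
Flow direction (−∇h) has components (+0.003000 E, -0.0007500 N).
Azimuth = atan2(E, N) = atan2(+0.003000, -0.0007500) = 104.0° ≈ 104°.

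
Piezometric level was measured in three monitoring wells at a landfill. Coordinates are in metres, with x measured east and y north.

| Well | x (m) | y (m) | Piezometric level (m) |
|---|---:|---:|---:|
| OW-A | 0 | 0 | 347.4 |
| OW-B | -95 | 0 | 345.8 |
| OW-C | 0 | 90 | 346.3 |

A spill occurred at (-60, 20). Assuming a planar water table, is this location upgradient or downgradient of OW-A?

∂h/∂x = (345.8 − 347.4) / (-95 − 0) = +0.01684
∂h/∂y = (346.3 − 347.4) / (90 − 0) = -0.01222
Head at (-60, 20) = 347.4 + (+0.01684)·(-60) + (-0.01222)·(20) = 346.15 m.
That is lower than the 347.4 m at OW-A, so the point is downgradient.

downgradient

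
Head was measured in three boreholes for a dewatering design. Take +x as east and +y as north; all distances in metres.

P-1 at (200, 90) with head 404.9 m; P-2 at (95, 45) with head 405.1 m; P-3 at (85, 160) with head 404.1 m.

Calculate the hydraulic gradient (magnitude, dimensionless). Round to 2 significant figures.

With h = a·x + b·y + c and P-1 as origin, the differences give:
  (-105)·a + (-45)·b = +0.2
  (-115)·a + 70·b = -0.8
Eliminate b (×70 and ×(-45), subtract): -12525·a = -22.00 → a = ∂h/∂x = +0.001756
Back-substitute: b = ∂h/∂y = -0.008543.
|∇h| = √(0.001756² + -0.008543²) = 0.008722

0.0087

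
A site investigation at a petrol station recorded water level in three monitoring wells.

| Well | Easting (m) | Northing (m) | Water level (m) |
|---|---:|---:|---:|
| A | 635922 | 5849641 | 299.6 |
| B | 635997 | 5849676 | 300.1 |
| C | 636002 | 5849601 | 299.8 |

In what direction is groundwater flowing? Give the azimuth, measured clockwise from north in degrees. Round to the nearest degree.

227°

With h = a·x + b·y + c and A as origin, the differences give:
  75·a + 35·b = +0.5
  80·a + (-40)·b = +0.2
Eliminate b (×(-40) and ×35, subtract): -5800·a = -27.00 → a = ∂h/∂x = +0.004655
Back-substitute: b = ∂h/∂y = +0.004310.
Flow direction (−∇h) has components (-0.004655 E, -0.004310 N).
Azimuth = atan2(E, N) = atan2(-0.004655, -0.004310) = 227.2° ≈ 227°.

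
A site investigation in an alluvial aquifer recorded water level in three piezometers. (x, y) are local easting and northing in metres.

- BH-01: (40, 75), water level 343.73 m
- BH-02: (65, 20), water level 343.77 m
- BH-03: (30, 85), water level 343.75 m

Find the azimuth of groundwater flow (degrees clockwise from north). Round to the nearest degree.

Taking BH-01 as reference: BH-02−BH-01 = (25, -55, +0.04); BH-03−BH-01 = (-10, 10, +0.02).
Determinant of the coordinate differences = 25·10 − (-10)·(-55) = -300.
∂h/∂x = [(+0.04)·10 − (+0.02)·(-55)] / -300 = -0.005000
∂h/∂y = [25·(+0.02) − (-10)·(+0.04)] / -300 = -0.003000
Flow direction (−∇h) has components (+0.005000 E, +0.003000 N).
Azimuth = atan2(E, N) = atan2(+0.005000, +0.003000) = 59.0° ≈ 059°.

059°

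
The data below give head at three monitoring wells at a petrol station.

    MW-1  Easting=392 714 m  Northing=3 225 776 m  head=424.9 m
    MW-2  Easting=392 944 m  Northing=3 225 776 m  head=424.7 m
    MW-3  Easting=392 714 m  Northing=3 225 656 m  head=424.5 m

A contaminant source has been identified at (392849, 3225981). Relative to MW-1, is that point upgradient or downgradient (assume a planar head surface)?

∂h/∂x = (424.7 − 424.9) / (392944 − 392714) = -0.0008696
∂h/∂y = (424.5 − 424.9) / (3225656 − 3225776) = +0.003333
Head at (392849, 3225981) = 424.9 + (-0.0008696)·(135) + (+0.003333)·(205) = 425.47 m.
That is higher than the 424.9 m at MW-1, so the point is upgradient.

upgradient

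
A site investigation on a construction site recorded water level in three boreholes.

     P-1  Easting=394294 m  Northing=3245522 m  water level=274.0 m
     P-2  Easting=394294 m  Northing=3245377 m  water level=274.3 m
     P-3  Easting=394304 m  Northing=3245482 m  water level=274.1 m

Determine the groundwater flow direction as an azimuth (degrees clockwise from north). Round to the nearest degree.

Three-point gradient (reference P-1): Δ to P-2 = (0, -145, +0.3), Δ to P-3 = (10, -40, +0.1).
∂h/∂x = +0.001724, ∂h/∂y = -0.002069 (det = 1450).
Flow direction (−∇h) has components (-0.001724 E, +0.002069 N).
Azimuth = atan2(E, N) = atan2(-0.001724, +0.002069) = 320.2° ≈ 320°.

320°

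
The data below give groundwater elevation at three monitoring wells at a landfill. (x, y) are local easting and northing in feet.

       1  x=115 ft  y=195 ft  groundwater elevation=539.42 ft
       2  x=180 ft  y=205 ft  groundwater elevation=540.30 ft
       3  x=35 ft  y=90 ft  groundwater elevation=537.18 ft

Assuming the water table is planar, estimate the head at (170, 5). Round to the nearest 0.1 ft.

537.7 ft

Differences from 1: to 2 (Δx, Δy, Δh) = (65, 10, +0.88); to 3 = (-80, -105, -2.24).
Determinant of the coordinate differences = 65·(-105) − (-80)·10 = -6025.
∂h/∂x = [(+0.88)·(-105) − (-2.24)·10] / -6025 = +0.01162
∂h/∂y = [65·(-2.24) − (-80)·(+0.88)] / -6025 = +0.01248
h(170, 5) = 539.42 + (+0.01162)·(55) + (+0.01248)·(-190) = 539.42 +0.639 -2.371 = 537.688 ft.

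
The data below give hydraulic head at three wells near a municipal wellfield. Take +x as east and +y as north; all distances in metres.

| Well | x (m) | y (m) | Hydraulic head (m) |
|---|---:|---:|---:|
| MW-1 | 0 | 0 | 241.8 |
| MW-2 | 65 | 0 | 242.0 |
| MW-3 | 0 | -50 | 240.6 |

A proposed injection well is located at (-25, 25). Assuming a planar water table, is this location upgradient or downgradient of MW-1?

∂h/∂x = (242.0 − 241.8) / (65 − 0) = +0.003077
∂h/∂y = (240.6 − 241.8) / (-50 − 0) = +0.02400
Head at (-25, 25) = 241.8 + (+0.003077)·(-25) + (+0.02400)·(25) = 242.32 m.
That is higher than the 241.8 m at MW-1, so the point is upgradient.

upgradient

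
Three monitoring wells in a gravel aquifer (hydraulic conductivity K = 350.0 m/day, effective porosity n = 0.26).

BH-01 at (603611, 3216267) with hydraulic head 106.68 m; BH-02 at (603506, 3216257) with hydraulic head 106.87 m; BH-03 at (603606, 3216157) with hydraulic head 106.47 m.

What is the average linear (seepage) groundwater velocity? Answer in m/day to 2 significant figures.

3.8 m/day

Taking BH-01 as reference: BH-02−BH-01 = (-105, -10, +0.19); BH-03−BH-01 = (-5, -110, -0.21).
Solve a·Δx + b·Δy = Δh: det = (-105)·(-110) − (-5)·(-10) = 11500.
∂h/∂x = [(+0.19)·(-110) − (-0.21)·(-10)] / 11500 = -0.002000
∂h/∂y = [(-105)·(-0.21) − (-5)·(+0.19)] / 11500 = +0.002000
|∇h| = √(-0.002000² + 0.002000²) = 0.002828
Seepage velocity v = K·i/n = 350.0 × 0.002828 / 0.26 = 3.807 m/day.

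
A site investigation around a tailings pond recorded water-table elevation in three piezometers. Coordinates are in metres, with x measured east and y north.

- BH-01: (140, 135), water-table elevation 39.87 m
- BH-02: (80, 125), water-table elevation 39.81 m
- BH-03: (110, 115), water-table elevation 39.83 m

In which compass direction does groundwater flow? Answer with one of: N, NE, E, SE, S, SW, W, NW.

With h = a·x + b·y + c and BH-01 as origin, the differences give:
  (-60)·a + (-10)·b = -0.06
  (-30)·a + (-20)·b = -0.04
Eliminate b (×(-20) and ×(-10), subtract): 900·a = 0.800 → a = ∂h/∂x = +0.0008889
Back-substitute: b = ∂h/∂y = +0.0006667.
Flow = −∇h = (-0.0008889 east, -0.0006667 north), which points southwest.

SW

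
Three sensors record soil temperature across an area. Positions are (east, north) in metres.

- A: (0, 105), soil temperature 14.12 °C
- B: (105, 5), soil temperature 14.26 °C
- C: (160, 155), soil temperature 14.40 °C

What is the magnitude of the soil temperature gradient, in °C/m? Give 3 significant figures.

0.00168 °C/m

Differences from A: to B (Δx, Δy, Δh) = (105, -100, +0.14); to C = (160, 50, +0.28).
Determinant of the coordinate differences = 105·50 − 160·(-100) = 21250.
∂T/∂x = [(+0.14)·50 − (+0.28)·(-100)] / 21250 = +0.001647
∂T/∂y = [105·(+0.28) − 160·(+0.14)] / 21250 = +0.0003294
|∇f| = √(0.001647² + 0.0003294²) = 0.00168 °C/m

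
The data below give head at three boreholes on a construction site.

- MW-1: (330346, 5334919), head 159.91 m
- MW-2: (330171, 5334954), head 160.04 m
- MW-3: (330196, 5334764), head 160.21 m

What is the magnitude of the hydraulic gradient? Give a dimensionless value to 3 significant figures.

With h = a·x + b·y + c and MW-1 as origin, the differences give:
  (-175)·a + 35·b = +0.13
  (-150)·a + (-155)·b = +0.30
Eliminate b (×(-155) and ×35, subtract): 32375·a = -30.650 → a = ∂h/∂x = -0.0009467
Back-substitute: b = ∂h/∂y = -0.001019.
|∇h| = √(-0.0009467² + -0.001019²) = 0.001391

0.00139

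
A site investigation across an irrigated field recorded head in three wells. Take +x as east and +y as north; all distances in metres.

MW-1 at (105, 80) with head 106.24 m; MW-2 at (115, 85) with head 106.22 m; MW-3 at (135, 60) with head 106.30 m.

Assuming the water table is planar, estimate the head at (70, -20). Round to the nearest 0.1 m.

106.6 m

Differences from MW-1: to MW-2 (Δx, Δy, Δh) = (10, 5, -0.02); to MW-3 = (30, -20, +0.06).
Determinant of the coordinate differences = 10·(-20) − 30·5 = -350.
∂h/∂x = [(-0.02)·(-20) − (+0.06)·5] / -350 = -0.0002857
∂h/∂y = [10·(+0.06) − 30·(-0.02)] / -350 = -0.003429
h(70, -20) = 106.24 + (-0.0002857)·(-35) + (-0.003429)·(-100) = 106.24 +0.010 +0.343 = 106.593 m.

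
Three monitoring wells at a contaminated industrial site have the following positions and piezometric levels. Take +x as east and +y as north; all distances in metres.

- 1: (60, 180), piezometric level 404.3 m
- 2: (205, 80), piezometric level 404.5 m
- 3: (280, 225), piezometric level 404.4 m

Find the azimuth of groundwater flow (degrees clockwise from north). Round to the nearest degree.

Three-point gradient (reference 1): Δ to 2 = (145, -100, +0.2), Δ to 3 = (220, 45, +0.1).
∂h/∂x = +0.0006661, ∂h/∂y = -0.001034 (det = 28525).
Flow direction (−∇h) has components (-0.0006661 E, +0.001034 N).
Azimuth = atan2(E, N) = atan2(-0.0006661, +0.001034) = 327.2° ≈ 327°.

327°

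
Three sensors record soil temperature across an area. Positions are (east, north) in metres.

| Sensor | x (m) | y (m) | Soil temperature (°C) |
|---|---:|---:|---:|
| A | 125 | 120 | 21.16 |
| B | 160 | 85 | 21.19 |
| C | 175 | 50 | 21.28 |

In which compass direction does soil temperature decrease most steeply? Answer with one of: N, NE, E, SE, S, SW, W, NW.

NE

Taking A as reference: B−A = (35, -35, +0.03); C−A = (50, -70, +0.12).
Determinant of the coordinate differences = 35·(-70) − 50·(-35) = -700.
∂T/∂x = [(+0.03)·(-70) − (+0.12)·(-35)] / -700 = -0.003000
∂T/∂y = [35·(+0.12) − 50·(+0.03)] / -700 = -0.003857
Steepest decrease is along −∇f = (+0.003000 E, +0.003857 N) → northeast.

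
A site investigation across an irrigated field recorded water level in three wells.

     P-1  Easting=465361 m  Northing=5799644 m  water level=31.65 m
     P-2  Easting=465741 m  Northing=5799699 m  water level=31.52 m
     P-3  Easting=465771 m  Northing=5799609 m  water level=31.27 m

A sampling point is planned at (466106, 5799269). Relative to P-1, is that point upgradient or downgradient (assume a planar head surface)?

downgradient

Differences from P-1: to P-2 (Δx, Δy, Δh) = (380, 55, -0.13); to P-3 = (410, -35, -0.38).
Solve a·Δx + b·Δy = Δh: det = 380·(-35) − 410·55 = -35850.
∂h/∂x = [(-0.13)·(-35) − (-0.38)·55] / -35850 = -0.0007099
∂h/∂y = [380·(-0.38) − 410·(-0.13)] / -35850 = +0.002541
Head at (466106, 5799269) = 31.65 + (-0.0007099)·(745) + (+0.002541)·(-375) = 30.17 m.
That is lower than the 31.65 m at P-1, so the point is downgradient.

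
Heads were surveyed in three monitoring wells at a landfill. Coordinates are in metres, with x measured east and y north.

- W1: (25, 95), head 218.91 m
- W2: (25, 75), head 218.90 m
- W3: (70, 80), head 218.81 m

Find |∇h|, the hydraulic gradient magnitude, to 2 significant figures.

0.0021

Differences from W1: to W2 (Δx, Δy, Δh) = (0, -20, -0.01); to W3 = (45, -15, -0.10).
Solve a·Δx + b·Δy = Δh: det = 0·(-15) − 45·(-20) = 900.
∂h/∂x = [(-0.01)·(-15) − (-0.10)·(-20)] / 900 = -0.002056
∂h/∂y = [0·(-0.10) − 45·(-0.01)] / 900 = +0.0005000
|∇h| = √(-0.002056² + 0.0005000²) = 0.002116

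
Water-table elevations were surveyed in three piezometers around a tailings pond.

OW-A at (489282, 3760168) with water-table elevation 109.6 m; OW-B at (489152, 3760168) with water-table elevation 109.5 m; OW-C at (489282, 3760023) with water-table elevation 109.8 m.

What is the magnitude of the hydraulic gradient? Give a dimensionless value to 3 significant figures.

0.00158

∂h/∂x = (109.5 − 109.6) / (489152 − 489282) = +0.0007692
∂h/∂y = (109.8 − 109.6) / (3760023 − 3760168) = -0.001379
|∇h| = √(0.0007692² + -0.001379²) = 0.001579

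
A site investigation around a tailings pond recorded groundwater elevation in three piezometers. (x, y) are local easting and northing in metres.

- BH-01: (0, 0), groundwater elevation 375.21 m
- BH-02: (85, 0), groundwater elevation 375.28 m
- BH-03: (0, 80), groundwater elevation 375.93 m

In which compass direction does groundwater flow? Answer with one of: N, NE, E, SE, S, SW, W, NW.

S

∂h/∂x = (375.28 − 375.21) / (85 − 0) = +0.0008235
∂h/∂y = (375.93 − 375.21) / (80 − 0) = +0.009000
Flow = −∇h = (-0.0008235 east, -0.009000 north), which points south.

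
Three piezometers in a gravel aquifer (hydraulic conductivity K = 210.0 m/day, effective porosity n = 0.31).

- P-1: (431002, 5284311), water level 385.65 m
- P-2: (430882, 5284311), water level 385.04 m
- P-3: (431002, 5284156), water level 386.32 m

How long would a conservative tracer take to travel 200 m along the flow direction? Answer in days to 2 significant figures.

44 days

∂h/∂x = (385.04 − 385.65) / (430882 − 431002) = +0.005083
∂h/∂y = (386.32 − 385.65) / (5284156 − 5284311) = -0.004323
|∇h| = √(0.005083² + -0.004323²) = 0.006673
Seepage velocity v = K·i/n = 210.0 × 0.006673 / 0.31 = 4.52 m/day.
t = 200 / 4.52 = 44.25 days.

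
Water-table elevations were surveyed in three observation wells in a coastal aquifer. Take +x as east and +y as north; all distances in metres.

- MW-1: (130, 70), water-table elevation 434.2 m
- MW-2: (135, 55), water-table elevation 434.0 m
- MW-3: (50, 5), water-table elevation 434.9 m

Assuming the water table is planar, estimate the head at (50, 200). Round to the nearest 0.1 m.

Differences from MW-1: to MW-2 (Δx, Δy, Δh) = (5, -15, -0.2); to MW-3 = (-80, -65, +0.7).
Determinant of the coordinate differences = 5·(-65) − (-80)·(-15) = -1525.
∂h/∂x = [(-0.2)·(-65) − (+0.7)·(-15)] / -1525 = -0.01541
∂h/∂y = [5·(+0.7) − (-80)·(-0.2)] / -1525 = +0.008197
h(50, 200) = 434.2 + (-0.01541)·(-80) + (+0.008197)·(130) = 434.2 +1.233 +1.066 = 436.498 m.

436.5 m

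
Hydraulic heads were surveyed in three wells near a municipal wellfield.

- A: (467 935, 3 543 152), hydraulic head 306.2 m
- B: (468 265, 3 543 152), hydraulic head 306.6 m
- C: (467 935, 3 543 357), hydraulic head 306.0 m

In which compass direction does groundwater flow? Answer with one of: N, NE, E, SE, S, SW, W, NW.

NW

∂h/∂x = (306.6 − 306.2) / (468265 − 467935) = +0.001212
∂h/∂y = (306.0 − 306.2) / (3543357 − 3543152) = -0.0009756
Flow = −∇h = (-0.001212 east, +0.0009756 north), which points northwest.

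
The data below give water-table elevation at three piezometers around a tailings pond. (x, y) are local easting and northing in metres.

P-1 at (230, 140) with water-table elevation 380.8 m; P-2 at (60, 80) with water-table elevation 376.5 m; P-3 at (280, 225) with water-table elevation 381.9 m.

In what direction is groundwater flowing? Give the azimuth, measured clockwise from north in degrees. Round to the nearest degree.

275°

Taking P-1 as reference: P-2−P-1 = (-170, -60, -4.3); P-3−P-1 = (50, 85, +1.1).
Determinant of the coordinate differences = (-170)·85 − 50·(-60) = -11450.
∂h/∂x = [(-4.3)·85 − (+1.1)·(-60)] / -11450 = +0.02616
∂h/∂y = [(-170)·(+1.1) − 50·(-4.3)] / -11450 = -0.002445
Flow direction (−∇h) has components (-0.02616 E, +0.002445 N).
Azimuth = atan2(E, N) = atan2(-0.02616, +0.002445) = 275.3° ≈ 275°.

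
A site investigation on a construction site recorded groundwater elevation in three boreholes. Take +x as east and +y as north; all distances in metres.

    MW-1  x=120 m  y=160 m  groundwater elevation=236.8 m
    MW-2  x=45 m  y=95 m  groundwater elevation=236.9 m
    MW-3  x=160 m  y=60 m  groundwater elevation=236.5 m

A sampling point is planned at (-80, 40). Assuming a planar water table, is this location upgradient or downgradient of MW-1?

upgradient

With h = a·x + b·y + c and MW-1 as origin, the differences give:
  (-75)·a + (-65)·b = +0.1
  40·a + (-100)·b = -0.3
Eliminate b (×(-100) and ×(-65), subtract): 10100·a = -29.50 → a = ∂h/∂x = -0.002921
Back-substitute: b = ∂h/∂y = +0.001832.
Head at (-80, 40) = 236.8 + (-0.002921)·(-200) + (+0.001832)·(-120) = 237.16 m.
That is higher than the 236.8 m at MW-1, so the point is upgradient.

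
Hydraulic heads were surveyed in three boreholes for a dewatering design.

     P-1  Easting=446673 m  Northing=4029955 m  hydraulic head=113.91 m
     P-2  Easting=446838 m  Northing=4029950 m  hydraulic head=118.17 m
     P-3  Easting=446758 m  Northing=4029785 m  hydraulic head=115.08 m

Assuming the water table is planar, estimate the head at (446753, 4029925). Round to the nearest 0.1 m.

115.8 m

Three-point gradient (reference P-1): Δ to P-2 = (165, -5, +4.26), Δ to P-3 = (85, -170, +1.17).
∂h/∂x = +0.02600, ∂h/∂y = +0.006119 (det = -27625).
h(446753, 4029925) = 113.91 + (+0.02600)·(80) + (+0.006119)·(-30) = 113.91 +2.080 -0.184 = 115.807 m.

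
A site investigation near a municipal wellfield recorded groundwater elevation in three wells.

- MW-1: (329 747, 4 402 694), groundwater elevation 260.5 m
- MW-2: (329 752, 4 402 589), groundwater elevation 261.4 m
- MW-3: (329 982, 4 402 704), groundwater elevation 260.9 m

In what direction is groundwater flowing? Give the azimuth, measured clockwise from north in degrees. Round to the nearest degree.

346°

Differences from MW-1: to MW-2 (Δx, Δy, Δh) = (5, -105, +0.9); to MW-3 = (235, 10, +0.4).
Solve a·Δx + b·Δy = Δh: det = 5·10 − 235·(-105) = 24725.
∂h/∂x = [(+0.9)·10 − (+0.4)·(-105)] / 24725 = +0.002063
∂h/∂y = [5·(+0.4) − 235·(+0.9)] / 24725 = -0.008473
Flow direction (−∇h) has components (-0.002063 E, +0.008473 N).
Azimuth = atan2(E, N) = atan2(-0.002063, +0.008473) = 346.3° ≈ 346°.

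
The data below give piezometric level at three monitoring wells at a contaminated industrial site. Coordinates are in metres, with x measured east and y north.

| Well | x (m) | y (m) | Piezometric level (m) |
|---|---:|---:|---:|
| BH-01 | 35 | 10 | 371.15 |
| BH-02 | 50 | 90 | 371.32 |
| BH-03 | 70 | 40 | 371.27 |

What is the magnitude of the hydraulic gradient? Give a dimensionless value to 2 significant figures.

0.0026

Taking BH-01 as reference: BH-02−BH-01 = (15, 80, +0.17); BH-03−BH-01 = (35, 30, +0.12).
Solve a·Δx + b·Δy = Δh: det = 15·30 − 35·80 = -2350.
∂h/∂x = [(+0.17)·30 − (+0.12)·80] / -2350 = +0.001915
∂h/∂y = [15·(+0.12) − 35·(+0.17)] / -2350 = +0.001766
|∇h| = √(0.001915² + 0.001766²) = 0.002605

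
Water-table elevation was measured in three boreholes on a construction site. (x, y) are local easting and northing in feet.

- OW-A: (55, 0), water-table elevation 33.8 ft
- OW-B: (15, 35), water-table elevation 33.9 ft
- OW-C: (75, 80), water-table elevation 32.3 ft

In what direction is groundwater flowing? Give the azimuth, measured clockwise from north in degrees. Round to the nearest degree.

Differences from OW-A: to OW-B (Δx, Δy, Δh) = (-40, 35, +0.1); to OW-C = (20, 80, -1.5).
Determinant of the coordinate differences = (-40)·80 − 20·35 = -3900.
∂h/∂x = [(+0.1)·80 − (-1.5)·35] / -3900 = -0.01551
∂h/∂y = [(-40)·(-1.5) − 20·(+0.1)] / -3900 = -0.01487
Flow direction (−∇h) has components (+0.01551 E, +0.01487 N).
Azimuth = atan2(E, N) = atan2(+0.01551, +0.01487) = 46.2° ≈ 046°.

046°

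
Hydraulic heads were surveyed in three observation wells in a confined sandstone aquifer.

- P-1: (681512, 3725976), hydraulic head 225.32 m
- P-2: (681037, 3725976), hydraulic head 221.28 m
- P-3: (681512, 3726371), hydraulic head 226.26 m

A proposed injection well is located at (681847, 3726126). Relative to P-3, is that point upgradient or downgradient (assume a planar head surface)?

∂h/∂x = (221.28 − 225.32) / (681037 − 681512) = +0.008505
∂h/∂y = (226.26 − 225.32) / (3726371 − 3725976) = +0.002380
Head at (681847, 3726126) = 225.32 + (+0.008505)·(335) + (+0.002380)·(150) = 228.53 m.
That is higher than the 226.26 m at P-3, so the point is upgradient.

upgradient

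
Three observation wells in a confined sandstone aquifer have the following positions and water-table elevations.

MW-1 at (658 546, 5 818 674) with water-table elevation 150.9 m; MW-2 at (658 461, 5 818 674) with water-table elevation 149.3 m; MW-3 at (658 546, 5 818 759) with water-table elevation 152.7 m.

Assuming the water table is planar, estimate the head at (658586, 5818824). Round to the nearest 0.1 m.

154.8 m

∂h/∂x = (149.3 − 150.9) / (658461 − 658546) = +0.01882
∂h/∂y = (152.7 − 150.9) / (5818759 − 5818674) = +0.02118
h(658586, 5818824) = 150.9 + (+0.01882)·(40) + (+0.02118)·(150) = 150.9 +0.753 +3.176 = 154.829 m.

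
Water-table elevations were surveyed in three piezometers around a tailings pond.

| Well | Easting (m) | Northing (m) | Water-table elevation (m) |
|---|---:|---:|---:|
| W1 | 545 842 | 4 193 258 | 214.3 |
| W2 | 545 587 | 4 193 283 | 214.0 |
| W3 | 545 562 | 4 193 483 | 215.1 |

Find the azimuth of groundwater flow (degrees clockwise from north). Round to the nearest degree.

197°

With h = a·x + b·y + c and W1 as origin, the differences give:
  (-255)·a + 25·b = -0.3
  (-280)·a + 225·b = +0.8
Eliminate b (×225 and ×25, subtract): -50375·a = -87.50 → a = ∂h/∂x = +0.001737
Back-substitute: b = ∂h/∂y = +0.005717.
Flow direction (−∇h) has components (-0.001737 E, -0.005717 N).
Azimuth = atan2(E, N) = atan2(-0.001737, -0.005717) = 196.9° ≈ 197°.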